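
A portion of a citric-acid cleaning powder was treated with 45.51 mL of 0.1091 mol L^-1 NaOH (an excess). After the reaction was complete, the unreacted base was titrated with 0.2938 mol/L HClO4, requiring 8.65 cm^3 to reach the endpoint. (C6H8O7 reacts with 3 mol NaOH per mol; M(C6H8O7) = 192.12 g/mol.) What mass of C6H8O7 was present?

0.155 g

Total n(NaOH) added = 0.1091 x 0.04551 = 0.004965 mol.
n(HClO4) used = 0.2938 x 0.008650 = 0.002541 mol, which equals the excess n(NaOH).
So n(NaOH) consumed by the sample = 0.004965 - 0.002541 = 0.002424 mol.
n(C6H8O7) = 0.002424 / 3 = 0.0008079 mol.
mass = 0.0008079 mol x 192.12 g/mol = 0.155 g.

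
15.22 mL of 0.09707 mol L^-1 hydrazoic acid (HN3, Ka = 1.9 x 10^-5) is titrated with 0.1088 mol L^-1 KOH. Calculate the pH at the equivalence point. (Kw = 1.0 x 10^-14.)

8.72

n(HN3) = 0.09707 x 0.01522 = 0.001477 mol; V(KOH) at equivalence = 0.001477/0.1088 = 0.01358 L.
At equivalence all the acid is converted to N3-; total volume = 0.01522 + 0.01358 = 0.02880 L, so [N3-] = 0.001477/0.02880 = 0.05130 M.
Kb = Kw/Ka = 1.0e-14 / 1.9 x 10^-5 = 5.26e-10.
[OH^-] = sqrt(Kb x [N3-]) = sqrt(5.26e-10 x 0.05130) = 5.20e-6 M.
pOH = 5.28, so pH = 14.00 - 5.28 = 8.72.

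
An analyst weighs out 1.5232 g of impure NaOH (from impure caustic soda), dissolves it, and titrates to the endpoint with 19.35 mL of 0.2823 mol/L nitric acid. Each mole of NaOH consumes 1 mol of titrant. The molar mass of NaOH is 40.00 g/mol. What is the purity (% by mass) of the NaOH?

n(HNO3) = 0.2823 x 0.01935 = 0.005463 mol.
n(NaOH) = 0.005463 / 1 = 0.005463 mol.
mass of NaOH = 0.005463 x 40.00 = 0.2185 g.
% purity = 0.2185 / 1.5232 x 100 = 14.3%.

14.3%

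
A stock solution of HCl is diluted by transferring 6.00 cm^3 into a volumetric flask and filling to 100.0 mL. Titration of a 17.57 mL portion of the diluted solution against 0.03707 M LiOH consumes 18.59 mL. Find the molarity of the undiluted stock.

n(LiOH) = 0.03707 x 0.01859 = 0.0006891 mol.
n(HCl) in the aliquot = 0.0006891 mol.
[diluted HCl] = 0.0006891 / 0.01757 = 0.03922 M.
Dilution factor = 100.0/6.000 = 16.67, so [stock] = 0.03922 x 16.67 = 0.654 M.

0.654 M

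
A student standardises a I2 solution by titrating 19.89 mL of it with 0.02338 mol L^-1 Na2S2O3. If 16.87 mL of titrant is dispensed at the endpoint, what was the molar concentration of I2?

0.00992 M

n(Na2S2O3) = 0.02338 x 0.01687 = 0.0003944 mol.
From the balanced equation, 2 mol Na2S2O3 reacts with 1 mol I2, so n(I2) = 0.0003944 x 1/2 = 0.0001972 mol.
[I2] = 0.0001972 / 0.01989 L = 0.00992 M.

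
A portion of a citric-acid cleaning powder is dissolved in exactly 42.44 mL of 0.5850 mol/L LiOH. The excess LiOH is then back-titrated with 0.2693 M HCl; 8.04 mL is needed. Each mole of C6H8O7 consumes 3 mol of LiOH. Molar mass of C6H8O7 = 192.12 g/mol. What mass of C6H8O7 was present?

1.45 g

Total n(LiOH) added = 0.5850 x 0.04244 = 0.02483 mol.
n(HCl) used = 0.2693 x 0.008040 = 0.002165 mol, which equals the excess n(LiOH).
So n(LiOH) consumed by the sample = 0.02483 - 0.002165 = 0.02266 mol.
n(C6H8O7) = 0.02266 / 3 = 0.007554 mol.
mass = 0.007554 mol x 192.12 g/mol = 1.45 g.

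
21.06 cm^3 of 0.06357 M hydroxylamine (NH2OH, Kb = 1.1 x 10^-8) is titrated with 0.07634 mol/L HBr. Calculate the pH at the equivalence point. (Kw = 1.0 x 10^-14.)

n(NH2OH) = 0.06357 x 0.02106 = 0.001339 mol; V(HBr) at equivalence = 0.001339/0.07634 = 0.01754 L.
At equivalence the base is fully converted to NH3OH+; total volume = 0.03860 L, so [NH3OH+] = 0.001339/0.03860 = 0.03469 M.
Ka(NH3OH+) = Kw/Kb = 1.0e-14 / 1.1 x 10^-8 = 9.09e-7.
[H^+] = sqrt(Ka x [NH3OH+]) = sqrt(9.09e-7 x 0.03469) = 0.000178 M.
pH = -log(0.000178) = 3.75.

3.75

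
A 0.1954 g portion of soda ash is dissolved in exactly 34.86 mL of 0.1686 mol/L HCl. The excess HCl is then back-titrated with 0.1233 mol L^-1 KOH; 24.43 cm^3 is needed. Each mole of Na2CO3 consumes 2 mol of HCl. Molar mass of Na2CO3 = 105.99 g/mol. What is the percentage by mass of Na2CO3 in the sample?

77.7%

Total n(HCl) added = 0.1686 x 0.03486 = 0.005877 mol.
n(KOH) used = 0.1233 x 0.02443 = 0.003012 mol, which equals the excess n(HCl).
So n(HCl) consumed by the sample = 0.005877 - 0.003012 = 0.002865 mol.
n(Na2CO3) = 0.002865 / 2 = 0.001433 mol.
mass Na2CO3 = 0.001433 x 105.99 = 0.1518 g, so %Na2CO3 = 0.1518/0.1954 x 100 = 77.7%.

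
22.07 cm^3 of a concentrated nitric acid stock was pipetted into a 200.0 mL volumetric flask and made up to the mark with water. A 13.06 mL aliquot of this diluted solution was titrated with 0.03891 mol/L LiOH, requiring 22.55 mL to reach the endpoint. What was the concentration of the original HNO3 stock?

n(LiOH) = 0.03891 x 0.02255 = 0.0008774 mol.
n(HNO3) in the aliquot = 0.0008774 mol.
[diluted HNO3] = 0.0008774 / 0.01306 = 0.06718 M.
Dilution factor = 200.0/22.07 = 9.062, so [stock] = 0.06718 x 9.062 = 0.609 M.

0.609 M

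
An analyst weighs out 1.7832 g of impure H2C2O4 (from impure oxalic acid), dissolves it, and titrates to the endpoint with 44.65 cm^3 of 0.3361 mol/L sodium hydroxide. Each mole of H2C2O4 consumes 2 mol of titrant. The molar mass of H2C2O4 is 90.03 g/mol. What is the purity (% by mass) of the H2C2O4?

n(NaOH) = 0.3361 x 0.04465 = 0.01501 mol.
n(H2C2O4) = 0.01501 / 2 = 0.007503 mol.
mass of H2C2O4 = 0.007503 x 90.03 = 0.6755 g.
% purity = 0.6755 / 1.7832 x 100 = 37.9%.

37.9%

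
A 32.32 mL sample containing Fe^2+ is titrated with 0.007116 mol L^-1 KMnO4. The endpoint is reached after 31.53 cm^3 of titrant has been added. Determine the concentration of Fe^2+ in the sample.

n(KMnO4) = 0.007116 x 0.03153 = 0.0002244 mol.
From the balanced equation, 1 mol KMnO4 reacts with 5 mol Fe^2+, so n(Fe^2+) = 0.0002244 x 5/1 = 0.001122 mol.
[Fe^2+] = 0.001122 / 0.03232 L = 0.0347 M.

0.0347 M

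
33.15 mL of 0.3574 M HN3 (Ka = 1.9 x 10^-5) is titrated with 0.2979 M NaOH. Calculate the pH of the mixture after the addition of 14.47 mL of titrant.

4.48

Initial n(HN3) = 0.3574 x 0.03315 = 0.01185 mol.
n(NaOH) added = 0.2979 x 0.01447 = 0.004311 mol, converting that many moles of HN3 to N3-.
Remaining n(HN3) = 0.007537 mol; n(N3-) = 0.004311 mol.
By Henderson-Hasselbalch, pH = pKa + log([A^-]/[HA]) = 4.72 + log(0.004311/0.007537) = 4.72 + (-0.24) = 4.48.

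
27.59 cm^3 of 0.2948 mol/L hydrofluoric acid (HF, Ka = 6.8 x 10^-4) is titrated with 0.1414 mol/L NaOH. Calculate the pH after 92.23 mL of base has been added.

12.61

n(acid) = 0.2948 x 0.02759 = 0.008134 mol; n(NaOH) added = 0.1414 x 0.09223 = 0.01304 mol.
Base is in excess by 0.01304 - 0.008134 = 0.004908 mol in a total volume of 0.1198 L.
[OH^-] = 0.004908/0.1198 = 0.04096 M, so pOH = 1.39 and pH = 14.00 - 1.39 = 12.61.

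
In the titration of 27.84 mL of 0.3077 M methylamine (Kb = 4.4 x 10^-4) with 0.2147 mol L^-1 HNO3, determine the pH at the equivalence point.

5.77

n(CH3NH2) = 0.3077 x 0.02784 = 0.008566 mol; V(HNO3) at equivalence = 0.008566/0.2147 = 0.03990 L.
At equivalence the base is fully converted to CH3NH3+; total volume = 0.06774 L, so [CH3NH3+] = 0.008566/0.06774 = 0.1265 M.
Ka(CH3NH3+) = Kw/Kb = 1.0e-14 / 4.4 x 10^-4 = 2.27e-11.
[H^+] = sqrt(Ka x [CH3NH3+]) = sqrt(2.27e-11 x 0.1265) = 1.70e-6 M.
pH = -log(1.70e-6) = 5.77.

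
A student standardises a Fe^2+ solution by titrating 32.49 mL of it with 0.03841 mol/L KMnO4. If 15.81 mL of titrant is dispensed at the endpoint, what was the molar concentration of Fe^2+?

n(KMnO4) = 0.03841 x 0.01581 = 0.0006073 mol.
From the balanced equation, 1 mol KMnO4 reacts with 5 mol Fe^2+, so n(Fe^2+) = 0.0006073 x 5/1 = 0.003036 mol.
[Fe^2+] = 0.003036 / 0.03249 L = 0.0935 M.

0.0935 M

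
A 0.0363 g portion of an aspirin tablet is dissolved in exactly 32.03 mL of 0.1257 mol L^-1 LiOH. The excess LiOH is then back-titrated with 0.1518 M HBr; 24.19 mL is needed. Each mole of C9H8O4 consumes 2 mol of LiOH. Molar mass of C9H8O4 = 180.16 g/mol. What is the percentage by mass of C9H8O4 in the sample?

Total n(LiOH) added = 0.1257 x 0.03203 = 0.004026 mol.
n(HBr) used = 0.1518 x 0.02419 = 0.003672 mol, which equals the excess n(LiOH).
So n(LiOH) consumed by the sample = 0.004026 - 0.003672 = 0.0003541 mol.
n(C9H8O4) = 0.0003541 / 2 = 0.0001771 mol.
mass C9H8O4 = 0.0001771 x 180.16 = 0.03190 g, so %C9H8O4 = 0.03190/0.0363 x 100 = 87.9%.

87.9%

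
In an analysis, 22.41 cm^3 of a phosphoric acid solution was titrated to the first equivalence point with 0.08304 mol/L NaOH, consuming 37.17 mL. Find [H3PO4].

n(NaOH) = 0.08304 x 0.03717 = 0.003087 mol.
At the first equivalence point, 1 mol OH^- react per mol H3PO4, so n(H3PO4) = 0.003087 / 1 = 0.003087 mol.
[H3PO4] = 0.003087 / 0.02241 L = 0.138 M.

0.138 M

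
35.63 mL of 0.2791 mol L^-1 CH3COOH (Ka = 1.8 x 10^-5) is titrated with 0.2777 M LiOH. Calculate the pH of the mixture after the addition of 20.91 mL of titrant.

Initial n(CH3COOH) = 0.2791 x 0.03563 = 0.009944 mol.
n(LiOH) added = 0.2777 x 0.02091 = 0.005807 mol, converting that many moles of CH3COOH to CH3COO-.
Remaining n(CH3COOH) = 0.004138 mol; n(CH3COO-) = 0.005807 mol.
By Henderson-Hasselbalch, pH = pKa + log([A^-]/[HA]) = 4.74 + log(0.005807/0.004138) = 4.74 + (+0.15) = 4.89.

4.89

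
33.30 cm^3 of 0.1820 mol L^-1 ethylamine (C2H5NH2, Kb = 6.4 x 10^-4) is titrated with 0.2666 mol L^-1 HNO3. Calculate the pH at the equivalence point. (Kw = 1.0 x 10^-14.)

5.89

n(C2H5NH2) = 0.1820 x 0.03330 = 0.006061 mol; V(HNO3) at equivalence = 0.006061/0.2666 = 0.02273 L.
At equivalence the base is fully converted to C2H5NH3+; total volume = 0.05603 L, so [C2H5NH3+] = 0.006061/0.05603 = 0.1082 M.
Ka(C2H5NH3+) = Kw/Kb = 1.0e-14 / 6.4 x 10^-4 = 1.56e-11.
[H^+] = sqrt(Ka x [C2H5NH3+]) = sqrt(1.56e-11 x 0.1082) = 1.30e-6 M.
pH = -log(1.30e-6) = 5.89.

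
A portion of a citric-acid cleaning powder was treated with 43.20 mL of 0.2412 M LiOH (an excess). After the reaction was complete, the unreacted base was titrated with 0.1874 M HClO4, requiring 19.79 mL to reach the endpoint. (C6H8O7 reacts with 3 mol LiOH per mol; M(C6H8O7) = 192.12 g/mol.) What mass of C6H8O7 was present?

0.430 g

Total n(LiOH) added = 0.2412 x 0.04320 = 0.01042 mol.
n(HClO4) used = 0.1874 x 0.01979 = 0.003709 mol, which equals the excess n(LiOH).
So n(LiOH) consumed by the sample = 0.01042 - 0.003709 = 0.006711 mol.
n(C6H8O7) = 0.006711 / 3 = 0.002237 mol.
mass = 0.002237 mol x 192.12 g/mol = 0.430 g.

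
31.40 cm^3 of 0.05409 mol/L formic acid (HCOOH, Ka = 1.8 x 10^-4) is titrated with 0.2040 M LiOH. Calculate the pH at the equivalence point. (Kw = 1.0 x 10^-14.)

8.19

n(HCOOH) = 0.05409 x 0.03140 = 0.001698 mol; V(LiOH) at equivalence = 0.001698/0.2040 = 0.008326 L.
At equivalence all the acid is converted to HCOO-; total volume = 0.03140 + 0.008326 = 0.03973 L, so [HCOO-] = 0.001698/0.03973 = 0.04275 M.
Kb = Kw/Ka = 1.0e-14 / 1.8 x 10^-4 = 5.56e-11.
[OH^-] = sqrt(Kb x [HCOO-]) = sqrt(5.56e-11 x 0.04275) = 1.54e-6 M.
pOH = 5.81, so pH = 14.00 - 5.81 = 8.19.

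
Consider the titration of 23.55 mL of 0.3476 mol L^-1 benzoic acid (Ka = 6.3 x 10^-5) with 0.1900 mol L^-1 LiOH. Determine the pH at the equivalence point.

8.65

n(C6H5COOH) = 0.3476 x 0.02355 = 0.008186 mol; V(LiOH) at equivalence = 0.008186/0.1900 = 0.04308 L.
At equivalence all the acid is converted to C6H5COO-; total volume = 0.02355 + 0.04308 = 0.06663 L, so [C6H5COO-] = 0.008186/0.06663 = 0.1228 M.
Kb = Kw/Ka = 1.0e-14 / 6.3 x 10^-5 = 1.59e-10.
[OH^-] = sqrt(Kb x [C6H5COO-]) = sqrt(1.59e-10 x 0.1228) = 4.42e-6 M.
pOH = 5.35, so pH = 14.00 - 5.35 = 8.65.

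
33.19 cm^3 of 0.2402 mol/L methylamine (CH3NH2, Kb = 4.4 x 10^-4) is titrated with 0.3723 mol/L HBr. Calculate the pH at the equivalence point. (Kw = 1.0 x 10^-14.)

5.74

n(CH3NH2) = 0.2402 x 0.03319 = 0.007972 mol; V(HBr) at equivalence = 0.007972/0.3723 = 0.02141 L.
At equivalence the base is fully converted to CH3NH3+; total volume = 0.05460 L, so [CH3NH3+] = 0.007972/0.05460 = 0.1460 M.
Ka(CH3NH3+) = Kw/Kb = 1.0e-14 / 4.4 x 10^-4 = 2.27e-11.
[H^+] = sqrt(Ka x [CH3NH3+]) = sqrt(2.27e-11 x 0.1460) = 1.82e-6 M.
pH = -log(1.82e-6) = 5.74.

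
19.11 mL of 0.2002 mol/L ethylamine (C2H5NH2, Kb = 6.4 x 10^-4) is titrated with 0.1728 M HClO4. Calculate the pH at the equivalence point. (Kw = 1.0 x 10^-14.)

5.92

n(C2H5NH2) = 0.2002 x 0.01911 = 0.003826 mol; V(HClO4) at equivalence = 0.003826/0.1728 = 0.02214 L.
At equivalence the base is fully converted to C2H5NH3+; total volume = 0.04125 L, so [C2H5NH3+] = 0.003826/0.04125 = 0.09275 M.
Ka(C2H5NH3+) = Kw/Kb = 1.0e-14 / 6.4 x 10^-4 = 1.56e-11.
[H^+] = sqrt(Ka x [C2H5NH3+]) = sqrt(1.56e-11 x 0.09275) = 1.20e-6 M.
pH = -log(1.20e-6) = 5.92.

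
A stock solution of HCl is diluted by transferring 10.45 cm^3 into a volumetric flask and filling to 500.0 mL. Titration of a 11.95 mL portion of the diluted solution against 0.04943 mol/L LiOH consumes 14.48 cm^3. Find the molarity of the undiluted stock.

2.87 M

n(LiOH) = 0.04943 x 0.01448 = 0.0007157 mol.
n(HCl) in the aliquot = 0.0007157 mol.
[diluted HCl] = 0.0007157 / 0.01195 = 0.05990 M.
Dilution factor = 500.0/10.45 = 47.85, so [stock] = 0.05990 x 47.85 = 2.87 M.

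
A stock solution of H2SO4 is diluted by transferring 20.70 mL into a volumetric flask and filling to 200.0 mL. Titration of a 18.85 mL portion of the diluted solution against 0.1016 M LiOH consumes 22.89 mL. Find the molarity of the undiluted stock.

n(LiOH) = 0.1016 x 0.02289 = 0.002326 mol.
n(H2SO4) in the aliquot = 0.002326 x 1/2 = 0.001163 mol.
[diluted H2SO4] = 0.001163 / 0.01885 = 0.06169 M.
Dilution factor = 200.0/20.70 = 9.662, so [stock] = 0.06169 x 9.662 = 0.596 M.

0.596 M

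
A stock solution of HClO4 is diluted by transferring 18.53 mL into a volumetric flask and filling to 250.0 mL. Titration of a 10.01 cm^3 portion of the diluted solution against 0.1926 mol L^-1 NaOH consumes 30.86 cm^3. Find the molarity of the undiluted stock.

8.01 M

n(NaOH) = 0.1926 x 0.03086 = 0.005944 mol.
n(HClO4) in the aliquot = 0.005944 mol.
[diluted HClO4] = 0.005944 / 0.01001 = 0.5938 M.
Dilution factor = 250.0/18.53 = 13.49, so [stock] = 0.5938 x 13.49 = 8.01 M.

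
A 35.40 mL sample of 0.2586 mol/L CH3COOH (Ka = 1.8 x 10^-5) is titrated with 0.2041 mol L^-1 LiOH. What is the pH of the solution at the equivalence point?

n(CH3COOH) = 0.2586 x 0.03540 = 0.009154 mol; V(LiOH) at equivalence = 0.009154/0.2041 = 0.04485 L.
At equivalence all the acid is converted to CH3COO-; total volume = 0.03540 + 0.04485 = 0.08025 L, so [CH3COO-] = 0.009154/0.08025 = 0.1141 M.
Kb = Kw/Ka = 1.0e-14 / 1.8 x 10^-5 = 5.56e-10.
[OH^-] = sqrt(Kb x [CH3COO-]) = sqrt(5.56e-10 x 0.1141) = 7.96e-6 M.
pOH = 5.10, so pH = 14.00 - 5.10 = 8.90.

8.90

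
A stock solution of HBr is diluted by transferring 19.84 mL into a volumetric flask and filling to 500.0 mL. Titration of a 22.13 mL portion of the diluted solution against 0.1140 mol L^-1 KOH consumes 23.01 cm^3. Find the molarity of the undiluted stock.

2.99 M

n(KOH) = 0.1140 x 0.02301 = 0.002623 mol.
n(HBr) in the aliquot = 0.002623 mol.
[diluted HBr] = 0.002623 / 0.02213 = 0.1185 M.
Dilution factor = 500.0/19.84 = 25.20, so [stock] = 0.1185 x 25.20 = 2.99 M.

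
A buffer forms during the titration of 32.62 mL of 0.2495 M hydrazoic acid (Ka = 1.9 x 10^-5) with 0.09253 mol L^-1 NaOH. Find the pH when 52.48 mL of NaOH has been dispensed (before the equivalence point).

Initial n(HN3) = 0.2495 x 0.03262 = 0.008139 mol.
n(NaOH) added = 0.09253 x 0.05248 = 0.004856 mol, converting that many moles of HN3 to N3-.
Remaining n(HN3) = 0.003283 mol; n(N3-) = 0.004856 mol.
By Henderson-Hasselbalch, pH = pKa + log([A^-]/[HA]) = 4.72 + log(0.004856/0.003283) = 4.72 + (+0.17) = 4.89.

4.89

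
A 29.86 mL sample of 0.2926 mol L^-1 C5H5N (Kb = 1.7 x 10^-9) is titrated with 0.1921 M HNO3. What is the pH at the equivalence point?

n(C5H5N) = 0.2926 x 0.02986 = 0.008737 mol; V(HNO3) at equivalence = 0.008737/0.1921 = 0.04548 L.
At equivalence the base is fully converted to C5H5NH+; total volume = 0.07534 L, so [C5H5NH+] = 0.008737/0.07534 = 0.1160 M.
Ka(C5H5NH+) = Kw/Kb = 1.0e-14 / 1.7 x 10^-9 = 5.88e-6.
[H^+] = sqrt(Ka x [C5H5NH+]) = sqrt(5.88e-6 x 0.1160) = 0.000826 M.
pH = -log(0.000826) = 3.08.

3.08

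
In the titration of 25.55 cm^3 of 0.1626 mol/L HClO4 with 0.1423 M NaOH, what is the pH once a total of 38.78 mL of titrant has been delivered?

n(acid) = 0.1626 x 0.02555 = 0.004154 mol; n(NaOH) added = 0.1423 x 0.03878 = 0.005518 mol.
Base is in excess by 0.005518 - 0.004154 = 0.001364 mol in a total volume of 0.06433 L.
[OH^-] = 0.001364/0.06433 = 0.02120 M, so pOH = 1.67 and pH = 14.00 - 1.67 = 12.33.

12.33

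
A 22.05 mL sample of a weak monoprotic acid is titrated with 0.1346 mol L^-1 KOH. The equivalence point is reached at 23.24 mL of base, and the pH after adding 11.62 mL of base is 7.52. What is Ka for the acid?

11.62 mL is half of the equivalence volume, so this is the half-equivalence point where [HA] = [A^-].
At half-equivalence pH = pKa, so pKa = 7.52.
Ka = 10^(-7.52) = 3.0 x 10^-8.

3.0 x 10^-8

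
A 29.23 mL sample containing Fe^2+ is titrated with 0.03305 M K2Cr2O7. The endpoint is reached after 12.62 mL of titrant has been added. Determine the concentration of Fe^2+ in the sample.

n(K2Cr2O7) = 0.03305 x 0.01262 = 0.0004171 mol.
From the balanced equation, 1 mol K2Cr2O7 reacts with 6 mol Fe^2+, so n(Fe^2+) = 0.0004171 x 6/1 = 0.002503 mol.
[Fe^2+] = 0.002503 / 0.02923 L = 0.0856 M.

0.0856 M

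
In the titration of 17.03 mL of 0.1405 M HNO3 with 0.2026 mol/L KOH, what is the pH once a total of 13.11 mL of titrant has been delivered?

11.94

n(acid) = 0.1405 x 0.01703 = 0.002393 mol; n(KOH) added = 0.2026 x 0.01311 = 0.002656 mol.
Base is in excess by 0.002656 - 0.002393 = 0.0002634 mol in a total volume of 0.03014 L.
[OH^-] = 0.0002634/0.03014 = 0.008738 M, so pOH = 2.06 and pH = 14.00 - 2.06 = 11.94.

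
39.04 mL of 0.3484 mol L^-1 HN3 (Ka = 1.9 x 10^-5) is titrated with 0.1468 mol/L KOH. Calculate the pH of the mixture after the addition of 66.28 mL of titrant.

5.12

Initial n(HN3) = 0.3484 x 0.03904 = 0.01360 mol.
n(KOH) added = 0.1468 x 0.06628 = 0.009730 mol, converting that many moles of HN3 to N3-.
Remaining n(HN3) = 0.003872 mol; n(N3-) = 0.009730 mol.
By Henderson-Hasselbalch, pH = pKa + log([A^-]/[HA]) = 4.72 + log(0.009730/0.003872) = 4.72 + (+0.40) = 5.12.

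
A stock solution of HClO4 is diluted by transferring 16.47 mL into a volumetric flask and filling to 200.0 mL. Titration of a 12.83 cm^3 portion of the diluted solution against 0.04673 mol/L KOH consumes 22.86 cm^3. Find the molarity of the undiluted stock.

1.01 M

n(KOH) = 0.04673 x 0.02286 = 0.001068 mol.
n(HClO4) in the aliquot = 0.001068 mol.
[diluted HClO4] = 0.001068 / 0.01283 = 0.08326 M.
Dilution factor = 200.0/16.47 = 12.14, so [stock] = 0.08326 x 12.14 = 1.01 M.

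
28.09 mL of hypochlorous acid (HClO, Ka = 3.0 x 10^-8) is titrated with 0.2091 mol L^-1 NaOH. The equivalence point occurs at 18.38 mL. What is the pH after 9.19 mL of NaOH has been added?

7.52

9.19 mL is exactly half the equivalence volume (18.38/2), i.e. the half-equivalence point.
There, n(HA) = n(A^-), so pH = pKa = -log(3.0 x 10^-8) = 7.52.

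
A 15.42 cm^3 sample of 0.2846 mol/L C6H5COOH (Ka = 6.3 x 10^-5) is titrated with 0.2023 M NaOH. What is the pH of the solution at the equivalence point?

8.64

n(C6H5COOH) = 0.2846 x 0.01542 = 0.004389 mol; V(NaOH) at equivalence = 0.004389/0.2023 = 0.02169 L.
At equivalence all the acid is converted to C6H5COO-; total volume = 0.01542 + 0.02169 = 0.03711 L, so [C6H5COO-] = 0.004389/0.03711 = 0.1182 M.
Kb = Kw/Ka = 1.0e-14 / 6.3 x 10^-5 = 1.59e-10.
[OH^-] = sqrt(Kb x [C6H5COO-]) = sqrt(1.59e-10 x 0.1182) = 4.33e-6 M.
pOH = 5.36, so pH = 14.00 - 5.36 = 8.64.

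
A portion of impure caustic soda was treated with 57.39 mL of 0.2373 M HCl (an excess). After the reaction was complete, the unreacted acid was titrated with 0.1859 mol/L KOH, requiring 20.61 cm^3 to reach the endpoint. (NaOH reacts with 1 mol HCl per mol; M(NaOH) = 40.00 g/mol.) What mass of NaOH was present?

Total n(HCl) added = 0.2373 x 0.05739 = 0.01362 mol.
n(KOH) used = 0.1859 x 0.02061 = 0.003831 mol, which equals the excess n(HCl).
So n(HCl) consumed by the sample = 0.01362 - 0.003831 = 0.009787 mol.
n(NaOH) = 0.009787 / 1 = 0.009787 mol.
mass = 0.009787 mol x 40.00 g/mol = 0.391 g.

0.391 g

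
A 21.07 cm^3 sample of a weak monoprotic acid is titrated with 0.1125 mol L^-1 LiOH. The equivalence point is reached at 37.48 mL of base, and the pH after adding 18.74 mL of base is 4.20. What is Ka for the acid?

6.3 x 10^-5

18.74 mL is half of the equivalence volume, so this is the half-equivalence point where [HA] = [A^-].
At half-equivalence pH = pKa, so pKa = 4.20.
Ka = 10^(-4.20) = 6.3 x 10^-5.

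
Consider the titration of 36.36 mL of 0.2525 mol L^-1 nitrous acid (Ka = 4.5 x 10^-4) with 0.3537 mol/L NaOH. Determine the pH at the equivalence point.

n(HNO2) = 0.2525 x 0.03636 = 0.009181 mol; V(NaOH) at equivalence = 0.009181/0.3537 = 0.02596 L.
At equivalence all the acid is converted to NO2-; total volume = 0.03636 + 0.02596 = 0.06232 L, so [NO2-] = 0.009181/0.06232 = 0.1473 M.
Kb = Kw/Ka = 1.0e-14 / 4.5 x 10^-4 = 2.22e-11.
[OH^-] = sqrt(Kb x [NO2-]) = sqrt(2.22e-11 x 0.1473) = 1.81e-6 M.
pOH = 5.74, so pH = 14.00 - 5.74 = 8.26.

8.26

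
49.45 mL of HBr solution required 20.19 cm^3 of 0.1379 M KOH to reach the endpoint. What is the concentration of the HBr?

n(KOH) delivered = 0.1379 x 0.02019 = 0.002784 mol.
For a 1:1 reaction, n(HBr) = 0.002784 mol.
[HBr] = 0.002784 mol / 0.04945 L = 0.0563 M.

0.0563 M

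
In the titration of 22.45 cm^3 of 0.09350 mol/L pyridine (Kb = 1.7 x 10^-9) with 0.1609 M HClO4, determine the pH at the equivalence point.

n(C5H5N) = 0.09350 x 0.02245 = 0.002099 mol; V(HClO4) at equivalence = 0.002099/0.1609 = 0.01305 L.
At equivalence the base is fully converted to C5H5NH+; total volume = 0.03550 L, so [C5H5NH+] = 0.002099/0.03550 = 0.05914 M.
Ka(C5H5NH+) = Kw/Kb = 1.0e-14 / 1.7 x 10^-9 = 5.88e-6.
[H^+] = sqrt(Ka x [C5H5NH+]) = sqrt(5.88e-6 x 0.05914) = 0.000590 M.
pH = -log(0.000590) = 3.23.

3.23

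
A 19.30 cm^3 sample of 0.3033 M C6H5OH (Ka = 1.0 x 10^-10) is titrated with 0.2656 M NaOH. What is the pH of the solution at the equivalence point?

n(C6H5OH) = 0.3033 x 0.01930 = 0.005854 mol; V(NaOH) at equivalence = 0.005854/0.2656 = 0.02204 L.
At equivalence all the acid is converted to C6H5O-; total volume = 0.01930 + 0.02204 = 0.04134 L, so [C6H5O-] = 0.005854/0.04134 = 0.1416 M.
Kb = Kw/Ka = 1.0e-14 / 1.0 x 10^-10 = 0.000100.
[OH^-] = sqrt(Kb x [C6H5O-]) = sqrt(0.000100 x 0.1416) = 0.00376 M.
pOH = 2.42, so pH = 14.00 - 2.42 = 11.58.

11.58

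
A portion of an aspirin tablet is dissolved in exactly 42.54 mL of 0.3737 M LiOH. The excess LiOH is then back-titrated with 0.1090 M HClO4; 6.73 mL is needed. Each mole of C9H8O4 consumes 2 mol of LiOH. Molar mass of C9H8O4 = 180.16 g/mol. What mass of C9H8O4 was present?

1.37 g

Total n(LiOH) added = 0.3737 x 0.04254 = 0.01590 mol.
n(HClO4) used = 0.1090 x 0.006730 = 0.0007336 mol, which equals the excess n(LiOH).
So n(LiOH) consumed by the sample = 0.01590 - 0.0007336 = 0.01516 mol.
n(C9H8O4) = 0.01516 / 2 = 0.007582 mol.
mass = 0.007582 mol x 180.16 g/mol = 1.37 g.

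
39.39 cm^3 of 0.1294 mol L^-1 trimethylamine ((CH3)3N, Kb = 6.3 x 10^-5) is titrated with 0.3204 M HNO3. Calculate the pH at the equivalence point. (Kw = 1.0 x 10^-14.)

5.42

n((CH3)3N) = 0.1294 x 0.03939 = 0.005097 mol; V(HNO3) at equivalence = 0.005097/0.3204 = 0.01591 L.
At equivalence the base is fully converted to (CH3)3NH+; total volume = 0.05530 L, so [(CH3)3NH+] = 0.005097/0.05530 = 0.09217 M.
Ka((CH3)3NH+) = Kw/Kb = 1.0e-14 / 6.3 x 10^-5 = 1.59e-10.
[H^+] = sqrt(Ka x [(CH3)3NH+]) = sqrt(1.59e-10 x 0.09217) = 3.83e-6 M.
pH = -log(3.83e-6) = 5.42.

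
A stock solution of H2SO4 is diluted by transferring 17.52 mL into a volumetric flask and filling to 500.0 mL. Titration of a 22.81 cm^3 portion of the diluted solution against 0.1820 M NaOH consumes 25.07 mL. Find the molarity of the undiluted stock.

2.85 M

n(NaOH) = 0.1820 x 0.02507 = 0.004563 mol.
n(H2SO4) in the aliquot = 0.004563 x 1/2 = 0.002281 mol.
[diluted H2SO4] = 0.002281 / 0.02281 = 0.1000 M.
Dilution factor = 500.0/17.52 = 28.54, so [stock] = 0.1000 x 28.54 = 2.85 M.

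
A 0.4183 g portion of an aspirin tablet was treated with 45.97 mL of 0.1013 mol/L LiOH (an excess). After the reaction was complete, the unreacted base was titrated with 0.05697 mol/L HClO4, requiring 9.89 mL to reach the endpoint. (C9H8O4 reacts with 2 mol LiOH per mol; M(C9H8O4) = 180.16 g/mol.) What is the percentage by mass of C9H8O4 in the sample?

Total n(LiOH) added = 0.1013 x 0.04597 = 0.004657 mol.
n(HClO4) used = 0.05697 x 0.009890 = 0.0005634 mol, which equals the excess n(LiOH).
So n(LiOH) consumed by the sample = 0.004657 - 0.0005634 = 0.004093 mol.
n(C9H8O4) = 0.004093 / 2 = 0.002047 mol.
mass C9H8O4 = 0.002047 x 180.16 = 0.3687 g, so %C9H8O4 = 0.3687/0.4183 x 100 = 88.1%.

88.1%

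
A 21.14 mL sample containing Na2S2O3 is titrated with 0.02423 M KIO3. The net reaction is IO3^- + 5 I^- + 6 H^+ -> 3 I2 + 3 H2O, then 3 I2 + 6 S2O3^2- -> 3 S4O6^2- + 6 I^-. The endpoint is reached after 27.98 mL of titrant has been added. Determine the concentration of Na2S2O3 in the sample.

0.192 M

n(KIO3) = 0.02423 x 0.02798 = 0.0006780 mol.
From the balanced equation, 1 mol KIO3 reacts with 6 mol Na2S2O3, so n(Na2S2O3) = 0.0006780 x 6/1 = 0.004068 mol.
[Na2S2O3] = 0.004068 / 0.02114 L = 0.192 M.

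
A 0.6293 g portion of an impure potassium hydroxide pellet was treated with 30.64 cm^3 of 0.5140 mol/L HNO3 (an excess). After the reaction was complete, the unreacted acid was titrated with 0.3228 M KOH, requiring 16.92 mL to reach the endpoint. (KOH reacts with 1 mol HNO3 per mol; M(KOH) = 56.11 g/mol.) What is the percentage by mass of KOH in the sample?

Total n(HNO3) added = 0.5140 x 0.03064 = 0.01575 mol.
n(KOH) used = 0.3228 x 0.01692 = 0.005462 mol, which equals the excess n(HNO3).
So n(HNO3) consumed by the sample = 0.01575 - 0.005462 = 0.01029 mol.
n(KOH) = 0.01029 / 1 = 0.01029 mol.
mass KOH = 0.01029 x 56.11 = 0.5772 g, so %KOH = 0.5772/0.6293 x 100 = 91.7%.

91.7%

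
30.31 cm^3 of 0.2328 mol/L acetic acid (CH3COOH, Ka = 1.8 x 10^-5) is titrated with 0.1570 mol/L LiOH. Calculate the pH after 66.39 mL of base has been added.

12.54

n(acid) = 0.2328 x 0.03031 = 0.007056 mol; n(LiOH) added = 0.1570 x 0.06639 = 0.01042 mol.
Base is in excess by 0.01042 - 0.007056 = 0.003367 mol in a total volume of 0.09670 L.
[OH^-] = 0.003367/0.09670 = 0.03482 M, so pOH = 1.46 and pH = 14.00 - 1.46 = 12.54.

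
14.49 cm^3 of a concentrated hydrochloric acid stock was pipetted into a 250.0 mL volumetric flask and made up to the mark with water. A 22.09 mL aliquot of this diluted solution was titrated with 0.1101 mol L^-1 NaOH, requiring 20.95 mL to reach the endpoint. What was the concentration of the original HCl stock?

1.80 M

n(NaOH) = 0.1101 x 0.02095 = 0.002307 mol.
n(HCl) in the aliquot = 0.002307 mol.
[diluted HCl] = 0.002307 / 0.02209 = 0.1044 M.
Dilution factor = 250.0/14.49 = 17.25, so [stock] = 0.1044 x 17.25 = 1.80 M.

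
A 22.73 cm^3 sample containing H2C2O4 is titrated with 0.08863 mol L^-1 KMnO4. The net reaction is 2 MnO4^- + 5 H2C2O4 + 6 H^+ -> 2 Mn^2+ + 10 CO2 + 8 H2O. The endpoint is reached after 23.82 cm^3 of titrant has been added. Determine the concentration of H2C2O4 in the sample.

0.232 M

n(KMnO4) = 0.08863 x 0.02382 = 0.002111 mol.
From the balanced equation, 2 mol KMnO4 reacts with 5 mol H2C2O4, so n(H2C2O4) = 0.002111 x 5/2 = 0.005278 mol.
[H2C2O4] = 0.005278 / 0.02273 L = 0.232 M.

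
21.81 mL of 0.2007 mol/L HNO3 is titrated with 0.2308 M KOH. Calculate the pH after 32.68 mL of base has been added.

12.76

n(acid) = 0.2007 x 0.02181 = 0.004377 mol; n(KOH) added = 0.2308 x 0.03268 = 0.007543 mol.
Base is in excess by 0.007543 - 0.004377 = 0.003165 mol in a total volume of 0.05449 L.
[OH^-] = 0.003165/0.05449 = 0.05809 M, so pOH = 1.24 and pH = 14.00 - 1.24 = 12.76.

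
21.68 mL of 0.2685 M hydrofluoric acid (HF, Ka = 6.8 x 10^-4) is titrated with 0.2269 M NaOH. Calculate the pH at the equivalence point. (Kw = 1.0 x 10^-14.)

8.13

n(HF) = 0.2685 x 0.02168 = 0.005821 mol; V(NaOH) at equivalence = 0.005821/0.2269 = 0.02565 L.
At equivalence all the acid is converted to F-; total volume = 0.02168 + 0.02565 = 0.04733 L, so [F-] = 0.005821/0.04733 = 0.1230 M.
Kb = Kw/Ka = 1.0e-14 / 6.8 x 10^-4 = 1.47e-11.
[OH^-] = sqrt(Kb x [F-]) = sqrt(1.47e-11 x 0.1230) = 1.34e-6 M.
pOH = 5.87, so pH = 14.00 - 5.87 = 8.13.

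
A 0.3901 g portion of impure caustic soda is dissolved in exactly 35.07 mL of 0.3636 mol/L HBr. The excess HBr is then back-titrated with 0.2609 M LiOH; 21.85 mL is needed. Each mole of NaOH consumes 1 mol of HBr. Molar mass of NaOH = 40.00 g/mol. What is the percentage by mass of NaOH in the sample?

72.3%

Total n(HBr) added = 0.3636 x 0.03507 = 0.01275 mol.
n(LiOH) used = 0.2609 x 0.02185 = 0.005701 mol, which equals the excess n(HBr).
So n(HBr) consumed by the sample = 0.01275 - 0.005701 = 0.007051 mol.
n(NaOH) = 0.007051 / 1 = 0.007051 mol.
mass NaOH = 0.007051 x 40.00 = 0.2820 g, so %NaOH = 0.2820/0.3901 x 100 = 72.3%.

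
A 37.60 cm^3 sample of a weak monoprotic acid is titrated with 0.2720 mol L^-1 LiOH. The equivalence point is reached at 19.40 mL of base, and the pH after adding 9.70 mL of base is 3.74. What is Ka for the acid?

9.70 mL is half of the equivalence volume, so this is the half-equivalence point where [HA] = [A^-].
At half-equivalence pH = pKa, so pKa = 3.74.
Ka = 10^(-3.74) = 1.8 x 10^-4.

1.8 x 10^-4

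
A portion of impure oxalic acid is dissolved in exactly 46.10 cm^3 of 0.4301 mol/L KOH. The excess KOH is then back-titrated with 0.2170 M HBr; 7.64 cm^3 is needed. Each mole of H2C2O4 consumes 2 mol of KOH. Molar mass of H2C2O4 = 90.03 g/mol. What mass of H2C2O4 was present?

Total n(KOH) added = 0.4301 x 0.04610 = 0.01983 mol.
n(HBr) used = 0.2170 x 0.007640 = 0.001658 mol, which equals the excess n(KOH).
So n(KOH) consumed by the sample = 0.01983 - 0.001658 = 0.01817 mol.
n(H2C2O4) = 0.01817 / 2 = 0.009085 mol.
mass = 0.009085 mol x 90.03 g/mol = 0.818 g.

0.818 g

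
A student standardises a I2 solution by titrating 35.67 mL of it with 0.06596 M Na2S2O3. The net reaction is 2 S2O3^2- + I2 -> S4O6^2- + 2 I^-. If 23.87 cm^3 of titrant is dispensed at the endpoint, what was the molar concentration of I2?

n(Na2S2O3) = 0.06596 x 0.02387 = 0.001574 mol.
From the balanced equation, 2 mol Na2S2O3 reacts with 1 mol I2, so n(I2) = 0.001574 x 1/2 = 0.0007872 mol.
[I2] = 0.0007872 / 0.03567 L = 0.0221 M.

0.0221 M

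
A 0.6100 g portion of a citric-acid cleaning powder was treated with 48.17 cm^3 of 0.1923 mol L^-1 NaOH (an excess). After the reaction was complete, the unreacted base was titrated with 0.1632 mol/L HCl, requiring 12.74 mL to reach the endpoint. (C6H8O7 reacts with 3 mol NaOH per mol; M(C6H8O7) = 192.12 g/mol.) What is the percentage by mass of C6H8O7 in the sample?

75.4%

Total n(NaOH) added = 0.1923 x 0.04817 = 0.009263 mol.
n(HCl) used = 0.1632 x 0.01274 = 0.002079 mol, which equals the excess n(NaOH).
So n(NaOH) consumed by the sample = 0.009263 - 0.002079 = 0.007184 mol.
n(C6H8O7) = 0.007184 / 3 = 0.002395 mol.
mass C6H8O7 = 0.002395 x 192.12 = 0.4601 g, so %C6H8O7 = 0.4601/0.6100 x 100 = 75.4%.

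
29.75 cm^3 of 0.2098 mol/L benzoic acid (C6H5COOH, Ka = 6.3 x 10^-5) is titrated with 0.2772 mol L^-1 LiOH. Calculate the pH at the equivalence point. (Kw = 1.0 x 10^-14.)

8.64

n(C6H5COOH) = 0.2098 x 0.02975 = 0.006242 mol; V(LiOH) at equivalence = 0.006242/0.2772 = 0.02252 L.
At equivalence all the acid is converted to C6H5COO-; total volume = 0.02975 + 0.02252 = 0.05227 L, so [C6H5COO-] = 0.006242/0.05227 = 0.1194 M.
Kb = Kw/Ka = 1.0e-14 / 6.3 x 10^-5 = 1.59e-10.
[OH^-] = sqrt(Kb x [C6H5COO-]) = sqrt(1.59e-10 x 0.1194) = 4.35e-6 M.
pOH = 5.36, so pH = 14.00 - 5.36 = 8.64.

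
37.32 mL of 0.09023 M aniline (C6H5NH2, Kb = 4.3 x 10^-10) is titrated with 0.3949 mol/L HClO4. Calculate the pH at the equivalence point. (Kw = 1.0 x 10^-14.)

2.88

n(C6H5NH2) = 0.09023 x 0.03732 = 0.003367 mol; V(HClO4) at equivalence = 0.003367/0.3949 = 0.008527 L.
At equivalence the base is fully converted to C6H5NH3+; total volume = 0.04585 L, so [C6H5NH3+] = 0.003367/0.04585 = 0.07345 M.
Ka(C6H5NH3+) = Kw/Kb = 1.0e-14 / 4.3 x 10^-10 = 2.33e-5.
[H^+] = sqrt(Ka x [C6H5NH3+]) = sqrt(2.33e-5 x 0.07345) = 0.00131 M.
pH = -log(0.00131) = 2.88.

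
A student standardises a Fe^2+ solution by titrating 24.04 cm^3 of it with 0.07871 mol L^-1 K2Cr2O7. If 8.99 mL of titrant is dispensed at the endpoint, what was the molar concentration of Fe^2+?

0.177 M

n(K2Cr2O7) = 0.07871 x 0.008990 = 0.0007076 mol.
From the balanced equation, 1 mol K2Cr2O7 reacts with 6 mol Fe^2+, so n(Fe^2+) = 0.0007076 x 6/1 = 0.004246 mol.
[Fe^2+] = 0.004246 / 0.02404 L = 0.177 M.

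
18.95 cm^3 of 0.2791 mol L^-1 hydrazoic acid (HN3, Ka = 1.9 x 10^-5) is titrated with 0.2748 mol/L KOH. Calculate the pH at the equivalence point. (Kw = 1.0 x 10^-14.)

8.93

n(HN3) = 0.2791 x 0.01895 = 0.005289 mol; V(KOH) at equivalence = 0.005289/0.2748 = 0.01925 L.
At equivalence all the acid is converted to N3-; total volume = 0.01895 + 0.01925 = 0.03820 L, so [N3-] = 0.005289/0.03820 = 0.1385 M.
Kb = Kw/Ka = 1.0e-14 / 1.9 x 10^-5 = 5.26e-10.
[OH^-] = sqrt(Kb x [N3-]) = sqrt(5.26e-10 x 0.1385) = 8.54e-6 M.
pOH = 5.07, so pH = 14.00 - 5.07 = 8.93.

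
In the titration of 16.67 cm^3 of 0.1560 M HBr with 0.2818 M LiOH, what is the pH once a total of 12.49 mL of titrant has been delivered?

n(acid) = 0.1560 x 0.01667 = 0.002601 mol; n(LiOH) added = 0.2818 x 0.01249 = 0.003520 mol.
Base is in excess by 0.003520 - 0.002601 = 0.0009192 mol in a total volume of 0.02916 L.
[OH^-] = 0.0009192/0.02916 = 0.03152 M, so pOH = 1.50 and pH = 14.00 - 1.50 = 12.50.

12.50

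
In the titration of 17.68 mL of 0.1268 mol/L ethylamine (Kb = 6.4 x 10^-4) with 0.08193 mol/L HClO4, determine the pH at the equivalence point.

n(C2H5NH2) = 0.1268 x 0.01768 = 0.002242 mol; V(HClO4) at equivalence = 0.002242/0.08193 = 0.02736 L.
At equivalence the base is fully converted to C2H5NH3+; total volume = 0.04504 L, so [C2H5NH3+] = 0.002242/0.04504 = 0.04977 M.
Ka(C2H5NH3+) = Kw/Kb = 1.0e-14 / 6.4 x 10^-4 = 1.56e-11.
[H^+] = sqrt(Ka x [C2H5NH3+]) = sqrt(1.56e-11 x 0.04977) = 8.82e-7 M.
pH = -log(8.82e-7) = 6.05.

6.05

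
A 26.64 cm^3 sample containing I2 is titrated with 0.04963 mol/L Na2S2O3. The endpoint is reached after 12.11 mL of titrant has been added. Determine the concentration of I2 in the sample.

0.0113 M

n(Na2S2O3) = 0.04963 x 0.01211 = 0.0006010 mol.
From the balanced equation, 2 mol Na2S2O3 reacts with 1 mol I2, so n(I2) = 0.0006010 x 1/2 = 0.0003005 mol.
[I2] = 0.0003005 / 0.02664 L = 0.0113 M.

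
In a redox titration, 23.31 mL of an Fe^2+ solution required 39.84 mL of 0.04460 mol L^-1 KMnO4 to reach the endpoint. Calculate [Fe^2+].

n(KMnO4) = 0.04460 x 0.03984 = 0.001777 mol.
From the balanced equation, 1 mol KMnO4 reacts with 5 mol Fe^2+, so n(Fe^2+) = 0.001777 x 5/1 = 0.008884 mol.
[Fe^2+] = 0.008884 / 0.02331 L = 0.381 M.

0.381 M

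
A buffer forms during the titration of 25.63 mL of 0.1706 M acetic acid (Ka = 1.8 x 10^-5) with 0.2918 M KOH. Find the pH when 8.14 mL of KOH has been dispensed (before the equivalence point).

Initial n(CH3COOH) = 0.1706 x 0.02563 = 0.004372 mol.
n(KOH) added = 0.2918 x 0.008140 = 0.002375 mol, converting that many moles of CH3COOH to CH3COO-.
Remaining n(CH3COOH) = 0.001997 mol; n(CH3COO-) = 0.002375 mol.
By Henderson-Hasselbalch, pH = pKa + log([A^-]/[HA]) = 4.74 + log(0.002375/0.001997) = 4.74 + (+0.08) = 4.82.

4.82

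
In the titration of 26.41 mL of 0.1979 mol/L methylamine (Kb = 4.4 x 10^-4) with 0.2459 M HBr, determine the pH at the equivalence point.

n(CH3NH2) = 0.1979 x 0.02641 = 0.005227 mol; V(HBr) at equivalence = 0.005227/0.2459 = 0.02125 L.
At equivalence the base is fully converted to CH3NH3+; total volume = 0.04766 L, so [CH3NH3+] = 0.005227/0.04766 = 0.1097 M.
Ka(CH3NH3+) = Kw/Kb = 1.0e-14 / 4.4 x 10^-4 = 2.27e-11.
[H^+] = sqrt(Ka x [CH3NH3+]) = sqrt(2.27e-11 x 0.1097) = 1.58e-6 M.
pH = -log(1.58e-6) = 5.80.

5.80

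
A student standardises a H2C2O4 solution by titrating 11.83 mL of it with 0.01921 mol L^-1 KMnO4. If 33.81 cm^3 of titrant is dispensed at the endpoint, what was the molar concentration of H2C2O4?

n(KMnO4) = 0.01921 x 0.03381 = 0.0006495 mol.
From the balanced equation, 2 mol KMnO4 reacts with 5 mol H2C2O4, so n(H2C2O4) = 0.0006495 x 5/2 = 0.001624 mol.
[H2C2O4] = 0.001624 / 0.01183 L = 0.137 M.

0.137 M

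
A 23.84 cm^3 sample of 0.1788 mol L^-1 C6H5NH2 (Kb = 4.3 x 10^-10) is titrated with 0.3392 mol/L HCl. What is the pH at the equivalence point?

2.78

n(C6H5NH2) = 0.1788 x 0.02384 = 0.004263 mol; V(HCl) at equivalence = 0.004263/0.3392 = 0.01257 L.
At equivalence the base is fully converted to C6H5NH3+; total volume = 0.03641 L, so [C6H5NH3+] = 0.004263/0.03641 = 0.1171 M.
Ka(C6H5NH3+) = Kw/Kb = 1.0e-14 / 4.3 x 10^-10 = 2.33e-5.
[H^+] = sqrt(Ka x [C6H5NH3+]) = sqrt(2.33e-5 x 0.1171) = 0.00165 M.
pH = -log(0.00165) = 2.78.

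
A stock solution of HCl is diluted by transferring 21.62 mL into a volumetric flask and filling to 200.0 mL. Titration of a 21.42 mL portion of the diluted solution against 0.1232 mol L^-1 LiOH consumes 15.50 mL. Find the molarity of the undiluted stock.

0.825 M

n(LiOH) = 0.1232 x 0.01550 = 0.001910 mol.
n(HCl) in the aliquot = 0.001910 mol.
[diluted HCl] = 0.001910 / 0.02142 = 0.08915 M.
Dilution factor = 200.0/21.62 = 9.251, so [stock] = 0.08915 x 9.251 = 0.825 M.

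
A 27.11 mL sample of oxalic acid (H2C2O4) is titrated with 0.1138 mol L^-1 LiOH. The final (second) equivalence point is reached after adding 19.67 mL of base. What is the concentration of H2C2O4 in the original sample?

0.0413 M

n(LiOH) = 0.1138 x 0.01967 = 0.002238 mol.
At the final (second) equivalence point, 2 mol OH^- react per mol H2C2O4, so n(H2C2O4) = 0.002238 / 2 = 0.001119 mol.
[H2C2O4] = 0.001119 / 0.02711 L = 0.0413 M.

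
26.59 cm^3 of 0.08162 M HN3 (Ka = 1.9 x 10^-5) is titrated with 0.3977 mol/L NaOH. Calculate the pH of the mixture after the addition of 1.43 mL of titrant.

Initial n(HN3) = 0.08162 x 0.02659 = 0.002170 mol.
n(NaOH) added = 0.3977 x 0.001430 = 0.0005687 mol, converting that many moles of HN3 to N3-.
Remaining n(HN3) = 0.001602 mol; n(N3-) = 0.0005687 mol.
By Henderson-Hasselbalch, pH = pKa + log([A^-]/[HA]) = 4.72 + log(0.0005687/0.001602) = 4.72 + (-0.45) = 4.27.

4.27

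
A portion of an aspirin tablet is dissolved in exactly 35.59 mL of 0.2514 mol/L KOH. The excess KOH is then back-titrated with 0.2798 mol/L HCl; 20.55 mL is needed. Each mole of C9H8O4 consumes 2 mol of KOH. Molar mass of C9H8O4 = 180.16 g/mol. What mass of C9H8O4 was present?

Total n(KOH) added = 0.2514 x 0.03559 = 0.008947 mol.
n(HCl) used = 0.2798 x 0.02055 = 0.005750 mol, which equals the excess n(KOH).
So n(KOH) consumed by the sample = 0.008947 - 0.005750 = 0.003197 mol.
n(C9H8O4) = 0.003197 / 2 = 0.001599 mol.
mass = 0.001599 mol x 180.16 g/mol = 0.288 g.

0.288 g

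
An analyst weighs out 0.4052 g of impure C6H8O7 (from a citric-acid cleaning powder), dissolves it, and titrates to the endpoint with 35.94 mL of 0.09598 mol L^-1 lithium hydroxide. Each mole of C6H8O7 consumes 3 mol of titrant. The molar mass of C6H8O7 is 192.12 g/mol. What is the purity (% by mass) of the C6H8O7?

54.5%

n(LiOH) = 0.09598 x 0.03594 = 0.003450 mol.
n(C6H8O7) = 0.003450 / 3 = 0.001150 mol.
mass of C6H8O7 = 0.001150 x 192.12 = 0.2209 g.
% purity = 0.2209 / 0.4052 x 100 = 54.5%.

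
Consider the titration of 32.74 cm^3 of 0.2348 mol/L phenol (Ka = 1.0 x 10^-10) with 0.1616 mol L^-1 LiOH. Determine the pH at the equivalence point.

n(C6H5OH) = 0.2348 x 0.03274 = 0.007687 mol; V(LiOH) at equivalence = 0.007687/0.1616 = 0.04757 L.
At equivalence all the acid is converted to C6H5O-; total volume = 0.03274 + 0.04757 = 0.08031 L, so [C6H5O-] = 0.007687/0.08031 = 0.09572 M.
Kb = Kw/Ka = 1.0e-14 / 1.0 x 10^-10 = 0.000100.
[OH^-] = sqrt(Kb x [C6H5O-]) = sqrt(0.000100 x 0.09572) = 0.00309 M.
pOH = 2.51, so pH = 14.00 - 2.51 = 11.49.

11.49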